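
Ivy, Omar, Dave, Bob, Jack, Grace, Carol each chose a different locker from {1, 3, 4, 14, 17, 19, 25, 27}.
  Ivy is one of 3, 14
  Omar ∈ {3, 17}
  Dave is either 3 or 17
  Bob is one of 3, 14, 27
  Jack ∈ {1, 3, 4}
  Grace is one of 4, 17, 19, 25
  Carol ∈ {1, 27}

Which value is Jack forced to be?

The 2 variables Omar and Dave are confined to {3, 17}, which locks those values in; drop them from Ivy, Bob, Jack, Grace.
Ivy's domain is down to {14}, so Ivy = 14. Eliminate 14 elsewhere: Bob.
Bob's domain is down to {27}, so Bob = 27. Eliminate 27 elsewhere: Carol.
Carol's domain is down to {1}, so Carol = 1. Strike 1 from Jack.
So Jack = 4.

4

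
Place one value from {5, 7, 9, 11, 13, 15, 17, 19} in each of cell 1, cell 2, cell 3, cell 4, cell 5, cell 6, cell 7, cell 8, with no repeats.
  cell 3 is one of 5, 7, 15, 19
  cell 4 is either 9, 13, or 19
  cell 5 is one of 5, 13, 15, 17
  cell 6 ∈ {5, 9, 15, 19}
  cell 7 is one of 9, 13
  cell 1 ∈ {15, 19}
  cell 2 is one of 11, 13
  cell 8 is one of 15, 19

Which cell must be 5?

The 8 variables together cover exactly {5, 7, 9, 11, 13, 15, 17, 19} — 8 values for 8 variables — and 7 appears only in cell 3's list, so cell 3 = 7.
Among the 7 still-open variables, 11 fits only cell 2 (and all 7 values in {5, 9, 11, 13, 15, 17, 19} must be used), so cell 2 = 11.
The 6 still-open variables draw from only 6 values {5, 9, 13, 15, 17, 19}, so each is used; only cell 5 can be 17, hence cell 5 = 17.
The 5 still-open variables draw from only 5 values {5, 9, 13, 15, 19}, so each is used; only cell 6 can be 5, hence cell 6 = 5.

cell 6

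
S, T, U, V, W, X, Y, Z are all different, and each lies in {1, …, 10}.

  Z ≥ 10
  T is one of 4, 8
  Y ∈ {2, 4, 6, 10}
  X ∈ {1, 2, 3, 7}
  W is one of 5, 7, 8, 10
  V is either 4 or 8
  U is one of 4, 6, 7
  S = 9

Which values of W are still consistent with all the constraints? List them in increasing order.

5, 7

S must be 9 (only option left).
Z must be 10 (only option left). Eliminate 10 elsewhere: W, Y.
T and V share exactly the 2 values {4, 8}; by pigeonhole those values go to them, so strike 4, 8 from U, W, Y.
No further eliminations apply; W can still be any of 5, 7.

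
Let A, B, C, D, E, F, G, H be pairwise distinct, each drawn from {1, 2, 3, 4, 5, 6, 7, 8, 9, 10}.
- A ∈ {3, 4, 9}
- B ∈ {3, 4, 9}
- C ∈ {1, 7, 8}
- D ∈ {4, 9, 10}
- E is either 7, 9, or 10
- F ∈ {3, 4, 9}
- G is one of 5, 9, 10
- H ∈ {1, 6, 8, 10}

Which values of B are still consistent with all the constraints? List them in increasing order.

3, 4, 9

A, B, F between them cover only {3, 4, 9} — a naked triple. Remove those values from D, E, G.
D has just one choice, so D = 10. Eliminate 10 elsewhere: E, G, H.
E has just one choice, so E = 7. Strike 7 from C.
G has just one choice, so G = 5.
No further eliminations apply; B can still be any of 3, 4, 9.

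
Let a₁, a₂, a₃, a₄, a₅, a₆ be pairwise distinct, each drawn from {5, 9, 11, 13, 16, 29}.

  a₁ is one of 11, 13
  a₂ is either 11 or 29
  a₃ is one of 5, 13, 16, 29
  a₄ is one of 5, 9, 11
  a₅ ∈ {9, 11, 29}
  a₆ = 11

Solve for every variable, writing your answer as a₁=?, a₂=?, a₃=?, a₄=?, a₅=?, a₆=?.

a₆ has just one choice, so a₆ = 11. So a₁, a₂, a₄, a₅ can't be 11.
a₁ has just one choice, so a₁ = 13. So a₃ can't be 13.
a₂ must be 29 (only option left). Strike 29 from a₃, a₅.
a₅ must be 9 (only option left). Strike 9 from a₄.
That leaves a₄ = 5. Strike 5 from a₃.
a₃'s domain is down to {16}, so a₃ = 16.

a₁=13, a₂=29, a₃=16, a₄=5, a₅=9, a₆=11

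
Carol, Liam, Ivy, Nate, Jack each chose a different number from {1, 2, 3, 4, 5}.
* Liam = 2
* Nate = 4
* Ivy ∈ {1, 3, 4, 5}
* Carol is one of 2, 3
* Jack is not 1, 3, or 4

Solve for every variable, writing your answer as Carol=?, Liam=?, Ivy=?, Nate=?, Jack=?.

Liam's domain is down to {2}, so Liam = 2. Remove 2 from Carol, Jack.
Nate must be 4 (only option left). So Ivy can't be 4.
That leaves Jack = 5. So Ivy can't be 5.
Carol must be 3 (only option left). Remove 3 from Ivy.
Ivy must be 1 (only option left).

Carol=3, Liam=2, Ivy=1, Nate=4, Jack=5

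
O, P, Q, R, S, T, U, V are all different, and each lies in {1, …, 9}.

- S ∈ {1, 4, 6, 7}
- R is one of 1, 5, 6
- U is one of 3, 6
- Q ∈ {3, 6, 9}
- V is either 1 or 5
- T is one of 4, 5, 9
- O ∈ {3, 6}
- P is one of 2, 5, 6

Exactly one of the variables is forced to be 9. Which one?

Q

Among the 8 variables, 2 fits only P (and all 8 values in {1, 2, 3, 4, 5, 6, 7, 9} must be used), so P = 2.
Among the 7 still-open variables, 7 fits only S (and all 7 values in {1, 3, 4, 5, 6, 7, 9} must be used), so S = 7.
The 6 still-open variables together cover exactly {1, 3, 4, 5, 6, 9} — 6 values for 6 variables — and 4 appears only in T's list, so T = 4.
The 5 still-open variables draw from only 5 values {1, 3, 5, 6, 9}, so each is used; only Q can be 9, hence Q = 9.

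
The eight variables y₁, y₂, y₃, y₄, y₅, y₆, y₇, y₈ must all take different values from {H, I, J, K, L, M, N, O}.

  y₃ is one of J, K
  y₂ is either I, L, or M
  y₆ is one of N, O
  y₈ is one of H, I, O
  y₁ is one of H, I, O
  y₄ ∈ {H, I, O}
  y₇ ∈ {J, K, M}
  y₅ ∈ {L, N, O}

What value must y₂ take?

The 3 variables y₁, y₄, y₈ are confined to {H, I, O}, which locks those values in; drop them from y₂, y₅, y₆.
y₆ must be N (only option left). Strike N from y₅.
That leaves y₅ = L. Strike L from y₂.
So y₂ = M.

M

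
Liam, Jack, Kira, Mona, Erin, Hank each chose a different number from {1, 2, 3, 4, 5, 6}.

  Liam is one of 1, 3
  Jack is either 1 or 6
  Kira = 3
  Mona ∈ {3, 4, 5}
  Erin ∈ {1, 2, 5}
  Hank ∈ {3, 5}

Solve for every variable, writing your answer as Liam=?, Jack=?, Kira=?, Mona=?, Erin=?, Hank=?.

Liam=1, Jack=6, Kira=3, Mona=4, Erin=2, Hank=5

Kira must be 3 (only option left). Eliminate 3 elsewhere: Liam, Mona, Hank.
That leaves Hank = 5. So Mona, Erin can't be 5.
Liam has just one choice, so Liam = 1. Eliminate 1 elsewhere: Jack, Erin.
Jack's domain is down to {6}, so Jack = 6.
Mona must be 4 (only option left).
Erin has just one choice, so Erin = 2.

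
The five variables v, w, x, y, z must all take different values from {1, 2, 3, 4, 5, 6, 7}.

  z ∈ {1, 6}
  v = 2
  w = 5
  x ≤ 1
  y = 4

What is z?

6

v's domain is down to {2}, so v = 2.
w has just one choice, so w = 5.
x has just one choice, so x = 1. Strike 1 from z.
So z = 6.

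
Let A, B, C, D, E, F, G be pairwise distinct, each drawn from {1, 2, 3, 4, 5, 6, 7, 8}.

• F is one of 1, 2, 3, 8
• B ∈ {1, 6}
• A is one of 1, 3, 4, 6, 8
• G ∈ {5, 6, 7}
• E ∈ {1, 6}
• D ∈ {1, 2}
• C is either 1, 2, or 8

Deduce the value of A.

4

The 2 variables B and E are confined to {1, 6}, which locks those values in; drop them from A, C, D, F, G.
D must be 2 (only option left). Remove 2 from C, F.
C's domain is down to {8}, so C = 8. Remove 8 from A, F.
F has just one choice, so F = 3. Strike 3 from A.
So A = 4.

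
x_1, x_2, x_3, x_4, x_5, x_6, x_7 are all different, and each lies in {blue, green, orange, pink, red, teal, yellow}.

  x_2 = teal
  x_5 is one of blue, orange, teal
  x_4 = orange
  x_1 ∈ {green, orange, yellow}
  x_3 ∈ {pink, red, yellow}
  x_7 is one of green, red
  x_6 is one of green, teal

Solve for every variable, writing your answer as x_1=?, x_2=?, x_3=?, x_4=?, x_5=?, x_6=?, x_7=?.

x_2 must be teal (only option left). Eliminate teal elsewhere: x_5, x_6.
x_4 must be orange (only option left). Eliminate orange elsewhere: x_1, x_5.
x_5's domain is down to {blue}, so x_5 = blue.
x_6 has just one choice, so x_6 = green. Remove green from x_1, x_7.
That leaves x_7 = red. So x_3 can't be red.
x_1 must be yellow (only option left). So x_3 can't be yellow.
x_3 has just one choice, so x_3 = pink.

x_1=yellow, x_2=teal, x_3=pink, x_4=orange, x_5=blue, x_6=green, x_7=red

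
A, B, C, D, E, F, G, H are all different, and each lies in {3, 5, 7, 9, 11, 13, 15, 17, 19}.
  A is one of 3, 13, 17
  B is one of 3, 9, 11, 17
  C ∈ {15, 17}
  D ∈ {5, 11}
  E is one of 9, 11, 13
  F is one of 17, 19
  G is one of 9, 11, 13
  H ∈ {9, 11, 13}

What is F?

19

The 8 variables together cover exactly {3, 5, 9, 11, 13, 15, 17, 19} — 8 values for 8 variables — and 5 appears only in D's list, so D = 5.
Among the 7 still-open variables, 15 fits only C (and all 7 values in {3, 9, 11, 13, 15, 17, 19} must be used), so C = 15.
The 6 still-open variables together cover exactly {3, 9, 11, 13, 17, 19} — 6 values for 6 variables — and 19 appears only in F's list, so F = 19.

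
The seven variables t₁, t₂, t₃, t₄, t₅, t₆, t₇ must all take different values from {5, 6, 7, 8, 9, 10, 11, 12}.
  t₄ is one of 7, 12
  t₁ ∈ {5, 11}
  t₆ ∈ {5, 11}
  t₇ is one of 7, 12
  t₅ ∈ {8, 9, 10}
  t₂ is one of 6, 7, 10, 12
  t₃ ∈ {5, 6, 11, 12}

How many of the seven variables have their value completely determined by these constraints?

2

The 2 variables t₁ and t₆ are confined to {5, 11}, which locks those values in; drop them from t₃.
t₄ and t₇ share exactly the 2 values {7, 12}; by pigeonhole those values go to them, so strike 7, 12 from t₂, t₃.
t₃ has just one choice, so t₃ = 6. Strike 6 from t₂.
t₂ must be 10 (only option left). Eliminate 10 elsewhere: t₅.
Determined: t₂=10, t₃=6. The other variables each still have more than one consistent value. That makes 2.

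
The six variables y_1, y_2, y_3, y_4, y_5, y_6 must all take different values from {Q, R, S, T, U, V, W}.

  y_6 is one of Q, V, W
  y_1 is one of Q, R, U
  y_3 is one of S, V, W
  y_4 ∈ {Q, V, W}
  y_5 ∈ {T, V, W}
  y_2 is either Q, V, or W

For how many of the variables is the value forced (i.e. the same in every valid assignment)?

y_2, y_4, y_6 share exactly the 3 values {Q, V, W}; by pigeonhole those values go to them, so strike Q, V, W from y_1, y_3, y_5.
y_3 must be S (only option left).
y_5 must be T (only option left).
Determined: y_3=S, y_5=T. The other variables each still have more than one consistent value. That makes 2.

2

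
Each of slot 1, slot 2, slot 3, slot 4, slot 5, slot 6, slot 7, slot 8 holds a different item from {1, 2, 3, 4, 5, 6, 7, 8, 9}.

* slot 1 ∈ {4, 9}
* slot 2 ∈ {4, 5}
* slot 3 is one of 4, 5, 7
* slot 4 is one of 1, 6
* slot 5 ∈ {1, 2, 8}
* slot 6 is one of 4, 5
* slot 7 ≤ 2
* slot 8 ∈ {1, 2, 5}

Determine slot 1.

The 8 variables draw from only 8 values {1, 2, 4, 5, 6, 7, 8, 9}, so each is used; only slot 4 can be 6, hence slot 4 = 6.
The 7 still-open variables together cover exactly {1, 2, 4, 5, 7, 8, 9} — 7 values for 7 variables — and 7 appears only in slot 3's list, so slot 3 = 7.
Among the 6 still-open variables, 8 fits only slot 5 (and all 6 values in {1, 2, 4, 5, 8, 9} must be used), so slot 5 = 8.
Among the 5 still-open variables, 9 fits only slot 1 (and all 5 values in {1, 2, 4, 5, 9} must be used), so slot 1 = 9.

9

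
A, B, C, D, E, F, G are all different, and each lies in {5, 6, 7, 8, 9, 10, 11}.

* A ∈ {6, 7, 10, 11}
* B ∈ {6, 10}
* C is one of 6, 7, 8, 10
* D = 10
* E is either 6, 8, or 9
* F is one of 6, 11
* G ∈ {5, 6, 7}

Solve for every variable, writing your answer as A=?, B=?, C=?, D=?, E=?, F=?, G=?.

A=7, B=6, C=8, D=10, E=9, F=11, G=5

D's domain is down to {10}, so D = 10. Eliminate 10 elsewhere: A, B, C.
B must be 6 (only option left). Eliminate 6 elsewhere: A, C, E, F, G.
F's domain is down to {11}, so F = 11. So A can't be 11.
A's domain is down to {7}, so A = 7. Remove 7 from C, G.
That leaves C = 8. Strike 8 from E.
That leaves E = 9.
That leaves G = 5.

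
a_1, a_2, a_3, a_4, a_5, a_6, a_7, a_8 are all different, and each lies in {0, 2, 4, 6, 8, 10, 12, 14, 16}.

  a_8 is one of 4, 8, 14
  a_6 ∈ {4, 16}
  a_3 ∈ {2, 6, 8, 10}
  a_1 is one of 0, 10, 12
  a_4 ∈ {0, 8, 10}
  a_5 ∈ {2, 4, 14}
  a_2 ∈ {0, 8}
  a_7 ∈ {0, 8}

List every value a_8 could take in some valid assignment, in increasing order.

4, 14

a_2 and a_7 share exactly the 2 values {0, 8}; by pigeonhole those values go to them, so strike 0, 8 from a_1, a_3, a_4, a_8.
a_4 has just one choice, so a_4 = 10. Remove 10 from a_1, a_3.
That leaves a_1 = 12.
No further eliminations apply; a_8 can still be any of 4, 14.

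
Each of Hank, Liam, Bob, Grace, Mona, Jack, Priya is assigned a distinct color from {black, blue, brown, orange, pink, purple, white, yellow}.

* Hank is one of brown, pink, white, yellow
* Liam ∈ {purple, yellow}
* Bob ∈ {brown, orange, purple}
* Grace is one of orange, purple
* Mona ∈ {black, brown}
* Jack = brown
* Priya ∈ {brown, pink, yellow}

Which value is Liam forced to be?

yellow

Jack must be brown (only option left). Eliminate brown elsewhere: Hank, Bob, Mona, Priya.
Mona's domain is down to {black}, so Mona = black.
The 5 still-open variables draw from only 5 values {orange, pink, purple, white, yellow}, so each is used; only Hank can be white, hence Hank = white.
The 4 still-open variables draw from only 4 values {orange, pink, purple, yellow}, so each is used; only Priya can be pink, hence Priya = pink.
The 3 still-open variables together cover exactly {orange, purple, yellow} — 3 values for 3 variables — and yellow appears only in Liam's list, so Liam = yellow.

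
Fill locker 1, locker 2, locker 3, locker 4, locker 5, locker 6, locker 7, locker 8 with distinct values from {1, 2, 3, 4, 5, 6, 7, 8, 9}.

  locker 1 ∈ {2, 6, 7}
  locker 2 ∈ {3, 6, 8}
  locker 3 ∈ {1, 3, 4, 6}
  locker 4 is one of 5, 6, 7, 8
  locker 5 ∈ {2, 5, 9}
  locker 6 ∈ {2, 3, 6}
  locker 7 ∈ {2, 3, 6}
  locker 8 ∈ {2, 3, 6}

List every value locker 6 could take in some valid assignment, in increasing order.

locker 6, locker 7, locker 8 between them cover only {2, 3, 6} — a naked triple. Remove those values from locker 1, locker 2, locker 3, locker 4, locker 5.
That leaves locker 1 = 7. Remove 7 from locker 4.
locker 2's domain is down to {8}, so locker 2 = 8. Remove 8 from locker 4.
locker 4 has just one choice, so locker 4 = 5. So locker 5 can't be 5.
That leaves locker 5 = 9.
No further eliminations apply; locker 6 can still be any of 2, 3, 6.

2, 3, 6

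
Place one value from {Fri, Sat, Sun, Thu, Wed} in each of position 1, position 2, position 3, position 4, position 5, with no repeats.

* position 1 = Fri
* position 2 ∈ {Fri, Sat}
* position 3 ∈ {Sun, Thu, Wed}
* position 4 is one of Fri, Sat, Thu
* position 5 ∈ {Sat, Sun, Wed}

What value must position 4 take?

Thu

position 1 must be Fri (only option left). Strike Fri from position 2, position 4.
position 2's domain is down to {Sat}, so position 2 = Sat. Strike Sat from position 4, position 5.
So position 4 = Thu.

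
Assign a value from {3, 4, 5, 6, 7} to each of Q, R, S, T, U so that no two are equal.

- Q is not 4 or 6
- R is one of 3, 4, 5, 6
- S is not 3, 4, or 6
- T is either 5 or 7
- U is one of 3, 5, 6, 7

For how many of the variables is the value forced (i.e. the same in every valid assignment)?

3

Among the 5 variables, 4 fits only R (and all 5 values in {3, 4, 5, 6, 7} must be used), so R = 4.
Among the 4 still-open variables, 6 fits only U (and all 4 values in {3, 5, 6, 7} must be used), so U = 6.
The 3 still-open variables together cover exactly {3, 5, 7} — 3 values for 3 variables — and 3 appears only in Q's list, so Q = 3.
Determined: Q=3, R=4, U=6. The other variables each still have more than one consistent value. That makes 3.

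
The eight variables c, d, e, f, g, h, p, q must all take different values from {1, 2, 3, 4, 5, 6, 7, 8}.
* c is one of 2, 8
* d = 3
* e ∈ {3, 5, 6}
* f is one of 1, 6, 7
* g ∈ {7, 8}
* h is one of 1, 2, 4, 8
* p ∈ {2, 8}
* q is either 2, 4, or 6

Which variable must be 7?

g

d has just one choice, so d = 3. Strike 3 from e.
The 7 still-open variables together cover exactly {1, 2, 4, 5, 6, 7, 8} — 7 values for 7 variables — and 5 appears only in e's list, so e = 5.
The 2 variables c and p are confined to {2, 8}, which locks those values in; drop them from g, h, q.
So 7 goes to g.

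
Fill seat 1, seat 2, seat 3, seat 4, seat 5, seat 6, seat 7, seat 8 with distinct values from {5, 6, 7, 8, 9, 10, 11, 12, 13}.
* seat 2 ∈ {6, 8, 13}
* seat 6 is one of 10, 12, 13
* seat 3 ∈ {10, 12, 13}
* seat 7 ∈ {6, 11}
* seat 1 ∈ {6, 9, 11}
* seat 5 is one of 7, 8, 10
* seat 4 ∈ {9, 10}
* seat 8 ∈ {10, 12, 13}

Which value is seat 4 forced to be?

9

The 8 variables draw from only 8 values {6, 7, 8, 9, 10, 11, 12, 13}, so each is used; only seat 5 can be 7, hence seat 5 = 7.
The 7 still-open variables together cover exactly {6, 8, 9, 10, 11, 12, 13} — 7 values for 7 variables — and 8 appears only in seat 2's list, so seat 2 = 8.
seat 3, seat 6, seat 8 between them cover only {10, 12, 13} — a naked triple. Remove those values from seat 4.
So seat 4 = 9.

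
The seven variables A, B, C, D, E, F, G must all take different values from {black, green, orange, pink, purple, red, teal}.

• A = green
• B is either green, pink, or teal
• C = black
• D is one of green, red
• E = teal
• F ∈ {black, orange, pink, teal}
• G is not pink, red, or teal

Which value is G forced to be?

purple

A has just one choice, so A = green. So B, D, G can't be green.
C must be black (only option left). So F, G can't be black.
D's domain is down to {red}, so D = red.
That leaves E = teal. Eliminate teal elsewhere: B, F.
B has just one choice, so B = pink. Strike pink from F.
F has just one choice, so F = orange. So G can't be orange.
So G = purple.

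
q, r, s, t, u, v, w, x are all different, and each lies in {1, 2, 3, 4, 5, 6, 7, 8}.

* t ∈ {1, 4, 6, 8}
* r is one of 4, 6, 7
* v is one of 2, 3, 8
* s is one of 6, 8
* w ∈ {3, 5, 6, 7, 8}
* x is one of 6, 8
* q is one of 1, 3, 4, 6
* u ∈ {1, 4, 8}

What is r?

Among the 8 variables, 2 fits only v (and all 8 values in {1, 2, 3, 4, 5, 6, 7, 8} must be used), so v = 2.
Among the 7 still-open variables, 5 fits only w (and all 7 values in {1, 3, 4, 5, 6, 7, 8} must be used), so w = 5.
The 6 still-open variables draw from only 6 values {1, 3, 4, 6, 7, 8}, so each is used; only q can be 3, hence q = 3.
The 5 still-open variables together cover exactly {1, 4, 6, 7, 8} — 5 values for 5 variables — and 7 appears only in r's list, so r = 7.

7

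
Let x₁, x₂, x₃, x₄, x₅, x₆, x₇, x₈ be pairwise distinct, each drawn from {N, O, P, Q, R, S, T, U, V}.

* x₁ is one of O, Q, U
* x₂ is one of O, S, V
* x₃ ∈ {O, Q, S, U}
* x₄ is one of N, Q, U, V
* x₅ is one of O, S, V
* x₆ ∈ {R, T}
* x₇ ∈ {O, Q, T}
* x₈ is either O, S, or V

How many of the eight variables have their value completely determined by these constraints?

Among the 8 variables, N fits only x₄ (and all 8 values in {N, O, Q, R, S, T, U, V} must be used), so x₄ = N.
Among the 7 still-open variables, R fits only x₆ (and all 7 values in {O, Q, R, S, T, U, V} must be used), so x₆ = R.
The 6 still-open variables draw from only 6 values {O, Q, S, T, U, V}, so each is used; only x₇ can be T, hence x₇ = T.
x₂, x₅, x₈ share exactly the 3 values {O, S, V}; by pigeonhole those values go to them, so strike O, S, V from x₁, x₃.
Determined: x₄=N, x₆=R, x₇=T. The other variables each still have more than one consistent value. That makes 3.

3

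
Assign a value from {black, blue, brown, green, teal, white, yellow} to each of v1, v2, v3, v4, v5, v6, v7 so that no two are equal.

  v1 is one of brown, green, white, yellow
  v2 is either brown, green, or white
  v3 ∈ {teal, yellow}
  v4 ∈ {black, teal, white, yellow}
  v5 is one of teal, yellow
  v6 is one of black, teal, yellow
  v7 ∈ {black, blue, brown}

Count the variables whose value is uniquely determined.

3

The 7 variables together cover exactly {black, blue, brown, green, teal, white, yellow} — 7 values for 7 variables — and blue appears only in v7's list, so v7 = blue.
The 2 variables v3 and v5 are confined to {teal, yellow}, which locks those values in; drop them from v1, v4, v6.
v6 has just one choice, so v6 = black. So v4 can't be black.
v4 has just one choice, so v4 = white. Remove white from v1, v2.
Determined: v4=white, v6=black, v7=blue. The other variables each still have more than one consistent value. That makes 3.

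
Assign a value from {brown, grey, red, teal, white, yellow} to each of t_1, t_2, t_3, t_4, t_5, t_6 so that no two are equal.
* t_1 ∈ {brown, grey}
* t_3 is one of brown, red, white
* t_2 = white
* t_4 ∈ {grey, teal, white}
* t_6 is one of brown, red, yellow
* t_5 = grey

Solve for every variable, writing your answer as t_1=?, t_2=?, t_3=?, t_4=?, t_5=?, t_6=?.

t_1=brown, t_2=white, t_3=red, t_4=teal, t_5=grey, t_6=yellow

t_2 must be white (only option left). So t_3, t_4 can't be white.
t_5 must be grey (only option left). Eliminate grey elsewhere: t_1, t_4.
t_1 has just one choice, so t_1 = brown. Strike brown from t_3, t_6.
t_3 has just one choice, so t_3 = red. So t_6 can't be red.
t_4 must be teal (only option left).
That leaves t_6 = yellow.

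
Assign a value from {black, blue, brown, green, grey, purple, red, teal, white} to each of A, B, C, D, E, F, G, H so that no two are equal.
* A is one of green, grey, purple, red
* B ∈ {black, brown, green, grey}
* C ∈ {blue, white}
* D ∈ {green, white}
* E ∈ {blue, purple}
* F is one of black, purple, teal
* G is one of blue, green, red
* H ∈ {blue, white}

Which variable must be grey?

A

C and H between them cover only {blue, white} — a naked pair. Remove those values from D, E, G.
D must be green (only option left). Remove green from A, B, G.
E's domain is down to {purple}, so E = purple. So A, F can't be purple.
That leaves G = red. So A can't be red.
So grey goes to A.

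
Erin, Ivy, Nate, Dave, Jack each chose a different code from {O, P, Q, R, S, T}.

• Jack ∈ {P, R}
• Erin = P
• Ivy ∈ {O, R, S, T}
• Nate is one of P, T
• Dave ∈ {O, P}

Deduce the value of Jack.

R

Erin must be P (only option left). Remove P from Nate, Dave, Jack.
So Jack = R.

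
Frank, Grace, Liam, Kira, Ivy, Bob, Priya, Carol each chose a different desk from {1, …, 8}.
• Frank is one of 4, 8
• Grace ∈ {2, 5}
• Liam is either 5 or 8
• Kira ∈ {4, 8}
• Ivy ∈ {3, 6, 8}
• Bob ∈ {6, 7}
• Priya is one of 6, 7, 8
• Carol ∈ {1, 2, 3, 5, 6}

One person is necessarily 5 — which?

The 8 variables draw from only 8 values {1, 2, 3, 4, 5, 6, 7, 8}, so each is used; only Carol can be 1, hence Carol = 1.
The 7 still-open variables draw from only 7 values {2, 3, 4, 5, 6, 7, 8}, so each is used; only Grace can be 2, hence Grace = 2.
The 6 still-open variables draw from only 6 values {3, 4, 5, 6, 7, 8}, so each is used; only Ivy can be 3, hence Ivy = 3.
The 5 still-open variables together cover exactly {4, 5, 6, 7, 8} — 5 values for 5 variables — and 5 appears only in Liam's list, so Liam = 5.

Liam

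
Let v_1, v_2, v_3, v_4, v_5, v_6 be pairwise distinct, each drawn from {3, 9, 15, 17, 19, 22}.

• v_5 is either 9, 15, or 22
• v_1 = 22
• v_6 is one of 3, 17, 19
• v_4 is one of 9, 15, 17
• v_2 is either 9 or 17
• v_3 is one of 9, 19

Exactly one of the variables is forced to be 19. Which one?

v_1's domain is down to {22}, so v_1 = 22. Strike 22 from v_5.
Among the 5 still-open variables, 3 fits only v_6 (and all 5 values in {3, 9, 15, 17, 19} must be used), so v_6 = 3.
The 4 still-open variables draw from only 4 values {9, 15, 17, 19}, so each is used; only v_3 can be 19, hence v_3 = 19.

v_3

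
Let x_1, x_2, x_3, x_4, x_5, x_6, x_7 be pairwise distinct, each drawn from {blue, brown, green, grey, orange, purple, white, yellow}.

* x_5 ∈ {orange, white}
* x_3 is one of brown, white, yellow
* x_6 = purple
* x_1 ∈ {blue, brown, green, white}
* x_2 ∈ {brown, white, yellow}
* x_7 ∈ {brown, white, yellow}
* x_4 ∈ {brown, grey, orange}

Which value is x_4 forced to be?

x_6 must be purple (only option left).
The 3 variables x_2, x_3, x_7 are confined to {brown, white, yellow}, which locks those values in; drop them from x_1, x_4, x_5.
That leaves x_5 = orange. Remove orange from x_4.
So x_4 = grey.

grey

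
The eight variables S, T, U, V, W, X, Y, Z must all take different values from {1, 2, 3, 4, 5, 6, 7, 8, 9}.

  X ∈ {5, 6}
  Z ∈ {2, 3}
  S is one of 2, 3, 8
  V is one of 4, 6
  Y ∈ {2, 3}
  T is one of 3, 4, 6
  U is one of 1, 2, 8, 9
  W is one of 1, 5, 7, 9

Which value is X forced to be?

5

Y and Z between them cover only {2, 3} — a naked pair. Remove those values from S, T, U.
S has just one choice, so S = 8. Remove 8 from U.
T and V between them cover only {4, 6} — a naked pair. Remove those values from X.
So X = 5.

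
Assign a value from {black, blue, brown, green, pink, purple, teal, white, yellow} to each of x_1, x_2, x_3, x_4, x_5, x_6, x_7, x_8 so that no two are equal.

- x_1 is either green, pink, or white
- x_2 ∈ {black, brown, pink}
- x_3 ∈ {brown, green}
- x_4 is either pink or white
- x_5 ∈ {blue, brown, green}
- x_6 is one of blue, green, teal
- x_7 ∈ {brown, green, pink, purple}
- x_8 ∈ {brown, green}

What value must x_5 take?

blue

The 8 variables draw from only 8 values {black, blue, brown, green, pink, purple, teal, white}, so each is used; only x_2 can be black, hence x_2 = black.
The 7 still-open variables together cover exactly {blue, brown, green, pink, purple, teal, white} — 7 values for 7 variables — and purple appears only in x_7's list, so x_7 = purple.
Among the 6 still-open variables, teal fits only x_6 (and all 6 values in {blue, brown, green, pink, teal, white} must be used), so x_6 = teal.
The 5 still-open variables together cover exactly {blue, brown, green, pink, white} — 5 values for 5 variables — and blue appears only in x_5's list, so x_5 = blue.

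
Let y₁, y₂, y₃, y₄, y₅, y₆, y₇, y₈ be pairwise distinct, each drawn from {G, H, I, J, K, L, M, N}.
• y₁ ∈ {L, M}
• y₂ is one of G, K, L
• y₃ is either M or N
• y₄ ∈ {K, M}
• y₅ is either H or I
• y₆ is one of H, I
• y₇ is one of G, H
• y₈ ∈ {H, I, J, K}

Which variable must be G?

The 8 variables draw from only 8 values {G, H, I, J, K, L, M, N}, so each is used; only y₈ can be J, hence y₈ = J.
Among the 7 still-open variables, N fits only y₃ (and all 7 values in {G, H, I, K, L, M, N} must be used), so y₃ = N.
y₅ and y₆ between them cover only {H, I} — a naked pair. Remove those values from y₇.
So G goes to y₇.

y₇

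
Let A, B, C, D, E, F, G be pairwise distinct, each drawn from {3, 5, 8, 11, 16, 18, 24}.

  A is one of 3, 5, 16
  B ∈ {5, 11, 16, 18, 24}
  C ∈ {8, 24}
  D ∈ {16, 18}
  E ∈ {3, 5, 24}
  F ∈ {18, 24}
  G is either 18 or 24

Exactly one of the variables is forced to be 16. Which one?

D

Among the 7 variables, 8 fits only C (and all 7 values in {3, 5, 8, 11, 16, 18, 24} must be used), so C = 8.
The 6 still-open variables together cover exactly {3, 5, 11, 16, 18, 24} — 6 values for 6 variables — and 11 appears only in B's list, so B = 11.
F and G between them cover only {18, 24} — a naked pair. Remove those values from D, E.
So 16 goes to D.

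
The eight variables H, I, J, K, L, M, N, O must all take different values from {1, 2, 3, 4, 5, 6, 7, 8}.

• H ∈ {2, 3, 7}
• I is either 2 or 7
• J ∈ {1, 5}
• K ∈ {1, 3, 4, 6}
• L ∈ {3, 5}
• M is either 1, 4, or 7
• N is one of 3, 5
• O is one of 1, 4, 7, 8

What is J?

The 8 variables together cover exactly {1, 2, 3, 4, 5, 6, 7, 8} — 8 values for 8 variables — and 6 appears only in K's list, so K = 6.
The 7 still-open variables draw from only 7 values {1, 2, 3, 4, 5, 7, 8}, so each is used; only O can be 8, hence O = 8.
The 6 still-open variables together cover exactly {1, 2, 3, 4, 5, 7} — 6 values for 6 variables — and 4 appears only in M's list, so M = 4.
The 5 still-open variables together cover exactly {1, 2, 3, 5, 7} — 5 values for 5 variables — and 1 appears only in J's list, so J = 1.

1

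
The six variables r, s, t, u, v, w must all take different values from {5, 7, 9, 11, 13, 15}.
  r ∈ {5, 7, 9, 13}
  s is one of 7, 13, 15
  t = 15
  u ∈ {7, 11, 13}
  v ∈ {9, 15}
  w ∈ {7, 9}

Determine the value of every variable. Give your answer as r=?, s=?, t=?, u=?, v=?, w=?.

r=5, s=13, t=15, u=11, v=9, w=7

t must be 15 (only option left). So s, v can't be 15.
v must be 9 (only option left). Eliminate 9 elsewhere: r, w.
That leaves w = 7. Eliminate 7 elsewhere: r, s, u.
s must be 13 (only option left). Remove 13 from r, u.
u must be 11 (only option left).
r's domain is down to {5}, so r = 5.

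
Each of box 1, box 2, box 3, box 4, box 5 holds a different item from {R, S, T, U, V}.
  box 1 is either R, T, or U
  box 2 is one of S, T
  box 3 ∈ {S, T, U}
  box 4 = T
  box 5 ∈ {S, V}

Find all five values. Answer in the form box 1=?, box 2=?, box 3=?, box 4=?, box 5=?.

box 4 must be T (only option left). Strike T from box 1, box 2, box 3.
box 2 must be S (only option left). So box 3, box 5 can't be S.
That leaves box 3 = U. Remove U from box 1.
That leaves box 5 = V.
box 1 must be R (only option left).

box 1=R, box 2=S, box 3=U, box 4=T, box 5=V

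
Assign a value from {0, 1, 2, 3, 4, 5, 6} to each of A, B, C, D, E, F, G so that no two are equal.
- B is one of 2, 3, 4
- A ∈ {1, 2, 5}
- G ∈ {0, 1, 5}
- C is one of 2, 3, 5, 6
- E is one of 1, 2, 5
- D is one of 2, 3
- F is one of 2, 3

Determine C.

Among the 7 variables, 0 fits only G (and all 7 values in {0, 1, 2, 3, 4, 5, 6} must be used), so G = 0.
The 6 still-open variables draw from only 6 values {1, 2, 3, 4, 5, 6}, so each is used; only B can be 4, hence B = 4.
The 5 still-open variables draw from only 5 values {1, 2, 3, 5, 6}, so each is used; only C can be 6, hence C = 6.

6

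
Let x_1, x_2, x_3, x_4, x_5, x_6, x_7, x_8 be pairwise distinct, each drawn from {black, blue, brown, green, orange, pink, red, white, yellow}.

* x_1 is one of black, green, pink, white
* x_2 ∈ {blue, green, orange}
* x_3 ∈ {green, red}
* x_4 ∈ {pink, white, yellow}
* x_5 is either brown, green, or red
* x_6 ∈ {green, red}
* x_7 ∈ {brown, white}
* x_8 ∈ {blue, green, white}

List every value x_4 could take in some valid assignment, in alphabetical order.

x_3 and x_6 between them cover only {green, red} — a naked pair. Remove those values from x_1, x_2, x_5, x_8.
x_5 must be brown (only option left). Strike brown from x_7.
x_7 must be white (only option left). Eliminate white elsewhere: x_1, x_4, x_8.
x_8's domain is down to {blue}, so x_8 = blue. Strike blue from x_2.
x_2 must be orange (only option left).
No further eliminations apply; x_4 can still be any of pink, yellow.

pink, yellow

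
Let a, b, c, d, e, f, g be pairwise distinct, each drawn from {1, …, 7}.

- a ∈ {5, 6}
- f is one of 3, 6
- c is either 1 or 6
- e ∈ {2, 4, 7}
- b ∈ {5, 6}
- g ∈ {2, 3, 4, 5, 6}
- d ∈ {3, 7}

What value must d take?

The 7 variables together cover exactly {1, 2, 3, 4, 5, 6, 7} — 7 values for 7 variables — and 1 appears only in c's list, so c = 1.
a and b share exactly the 2 values {5, 6}; by pigeonhole those values go to them, so strike 5, 6 from f, g.
That leaves f = 3. Eliminate 3 elsewhere: d, g.
So d = 7.

7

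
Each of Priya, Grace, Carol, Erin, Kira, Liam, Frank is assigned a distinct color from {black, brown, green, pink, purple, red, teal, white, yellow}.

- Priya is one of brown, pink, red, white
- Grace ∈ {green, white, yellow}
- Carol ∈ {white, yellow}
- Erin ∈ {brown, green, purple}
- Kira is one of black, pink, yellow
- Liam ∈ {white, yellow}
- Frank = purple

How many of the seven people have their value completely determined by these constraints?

Frank must be purple (only option left). Eliminate purple elsewhere: Erin.
Carol and Liam share exactly the 2 values {white, yellow}; by pigeonhole those values go to them, so strike white, yellow from Priya, Grace, Kira.
Grace has just one choice, so Grace = green. Remove green from Erin.
Erin must be brown (only option left). Remove brown from Priya.
Determined: Grace=green, Erin=brown, Frank=purple. The other people each still have more than one consistent value. That makes 3.

3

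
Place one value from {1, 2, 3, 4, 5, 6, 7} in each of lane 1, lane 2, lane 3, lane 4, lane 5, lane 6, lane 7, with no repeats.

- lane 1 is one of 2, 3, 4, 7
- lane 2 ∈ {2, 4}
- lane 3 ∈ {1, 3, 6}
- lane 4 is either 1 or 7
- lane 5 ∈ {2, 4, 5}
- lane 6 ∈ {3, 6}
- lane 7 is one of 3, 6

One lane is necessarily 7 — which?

The 7 variables draw from only 7 values {1, 2, 3, 4, 5, 6, 7}, so each is used; only lane 5 can be 5, hence lane 5 = 5.
The 2 variables lane 6 and lane 7 are confined to {3, 6}, which locks those values in; drop them from lane 1, lane 3.
That leaves lane 3 = 1. So lane 4 can't be 1.
So 7 goes to lane 4.

lane 4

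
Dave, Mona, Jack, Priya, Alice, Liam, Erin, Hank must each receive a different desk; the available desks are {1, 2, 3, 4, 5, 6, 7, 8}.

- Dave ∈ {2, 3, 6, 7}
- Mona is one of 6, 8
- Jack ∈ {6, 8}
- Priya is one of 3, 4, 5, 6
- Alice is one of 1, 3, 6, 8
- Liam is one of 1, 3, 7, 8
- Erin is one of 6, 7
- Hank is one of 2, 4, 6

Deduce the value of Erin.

Among the 8 variables, 5 fits only Priya (and all 8 values in {1, 2, 3, 4, 5, 6, 7, 8} must be used), so Priya = 5.
Among the 7 still-open variables, 4 fits only Hank (and all 7 values in {1, 2, 3, 4, 6, 7, 8} must be used), so Hank = 4.
The 6 still-open variables together cover exactly {1, 2, 3, 6, 7, 8} — 6 values for 6 variables — and 2 appears only in Dave's list, so Dave = 2.
The 2 variables Mona and Jack are confined to {6, 8}, which locks those values in; drop them from Alice, Liam, Erin.
So Erin = 7.

7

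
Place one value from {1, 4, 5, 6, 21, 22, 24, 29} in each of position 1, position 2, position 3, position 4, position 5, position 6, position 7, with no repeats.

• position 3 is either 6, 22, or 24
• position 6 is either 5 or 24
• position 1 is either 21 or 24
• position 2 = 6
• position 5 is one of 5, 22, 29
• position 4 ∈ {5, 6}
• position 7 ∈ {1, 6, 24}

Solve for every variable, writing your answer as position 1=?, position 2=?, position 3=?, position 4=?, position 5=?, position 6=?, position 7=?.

position 2's domain is down to {6}, so position 2 = 6. Eliminate 6 elsewhere: position 3, position 4, position 7.
position 4 must be 5 (only option left). Remove 5 from position 5, position 6.
position 6's domain is down to {24}, so position 6 = 24. So position 1, position 3, position 7 can't be 24.
position 7's domain is down to {1}, so position 7 = 1.
position 1 has just one choice, so position 1 = 21.
position 3 must be 22 (only option left). So position 5 can't be 22.
position 5 has just one choice, so position 5 = 29.

position 1=21, position 2=6, position 3=22, position 4=5, position 5=29, position 6=24, position 7=1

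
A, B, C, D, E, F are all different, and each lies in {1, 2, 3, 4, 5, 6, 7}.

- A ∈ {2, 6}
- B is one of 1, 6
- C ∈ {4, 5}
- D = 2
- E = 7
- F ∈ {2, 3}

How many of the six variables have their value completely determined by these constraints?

D must be 2 (only option left). Eliminate 2 elsewhere: A, F.
E has just one choice, so E = 7.
F has just one choice, so F = 3.
A's domain is down to {6}, so A = 6. So B can't be 6.
That leaves B = 1.
Determined: A=6, B=1, D=2, E=7, F=3. The other variables each still have more than one consistent value. That makes 5.

5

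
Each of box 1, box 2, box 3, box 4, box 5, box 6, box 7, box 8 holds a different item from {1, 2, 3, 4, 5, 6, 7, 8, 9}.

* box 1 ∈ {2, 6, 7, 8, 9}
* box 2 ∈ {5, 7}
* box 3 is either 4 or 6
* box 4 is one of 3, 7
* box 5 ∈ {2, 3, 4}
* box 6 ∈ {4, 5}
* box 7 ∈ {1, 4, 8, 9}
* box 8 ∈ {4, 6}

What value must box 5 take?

The 2 variables box 3 and box 8 are confined to {4, 6}, which locks those values in; drop them from box 1, box 5, box 6, box 7.
box 6's domain is down to {5}, so box 6 = 5. Remove 5 from box 2.
box 2's domain is down to {7}, so box 2 = 7. Remove 7 from box 1, box 4.
box 4's domain is down to {3}, so box 4 = 3. So box 5 can't be 3.
So box 5 = 2.

2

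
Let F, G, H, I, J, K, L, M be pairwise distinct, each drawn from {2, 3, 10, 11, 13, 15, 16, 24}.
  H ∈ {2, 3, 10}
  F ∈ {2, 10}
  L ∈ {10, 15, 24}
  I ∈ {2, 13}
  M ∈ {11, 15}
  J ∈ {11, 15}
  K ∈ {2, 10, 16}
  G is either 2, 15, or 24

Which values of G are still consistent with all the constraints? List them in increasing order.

Among the 8 variables, 3 fits only H (and all 8 values in {2, 3, 10, 11, 13, 15, 16, 24} must be used), so H = 3.
The 7 still-open variables together cover exactly {2, 10, 11, 13, 15, 16, 24} — 7 values for 7 variables — and 13 appears only in I's list, so I = 13.
The 6 still-open variables draw from only 6 values {2, 10, 11, 15, 16, 24}, so each is used; only K can be 16, hence K = 16.
J and M between them cover only {11, 15} — a naked pair. Remove those values from G, L.
No further eliminations apply; G can still be any of 2, 24.

2, 24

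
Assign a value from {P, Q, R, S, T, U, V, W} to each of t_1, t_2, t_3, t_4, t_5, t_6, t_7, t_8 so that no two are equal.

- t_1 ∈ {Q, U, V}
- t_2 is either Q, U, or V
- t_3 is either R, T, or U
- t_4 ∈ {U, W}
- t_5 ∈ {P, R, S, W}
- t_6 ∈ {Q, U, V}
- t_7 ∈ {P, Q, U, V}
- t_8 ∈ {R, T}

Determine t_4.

W

The 8 variables together cover exactly {P, Q, R, S, T, U, V, W} — 8 values for 8 variables — and S appears only in t_5's list, so t_5 = S.
Among the 7 still-open variables, P fits only t_7 (and all 7 values in {P, Q, R, T, U, V, W} must be used), so t_7 = P.
The 6 still-open variables draw from only 6 values {Q, R, T, U, V, W}, so each is used; only t_4 can be W, hence t_4 = W.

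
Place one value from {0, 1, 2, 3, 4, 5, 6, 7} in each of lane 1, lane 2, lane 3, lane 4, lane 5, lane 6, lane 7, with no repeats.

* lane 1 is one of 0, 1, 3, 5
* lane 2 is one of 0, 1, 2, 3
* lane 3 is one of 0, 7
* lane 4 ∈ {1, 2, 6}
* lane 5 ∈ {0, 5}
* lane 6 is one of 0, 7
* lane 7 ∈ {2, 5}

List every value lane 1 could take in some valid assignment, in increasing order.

1, 3

Among the 7 variables, 6 fits only lane 4 (and all 7 values in {0, 1, 2, 3, 5, 6, 7} must be used), so lane 4 = 6.
lane 3 and lane 6 share exactly the 2 values {0, 7}; by pigeonhole those values go to them, so strike 0, 7 from lane 1, lane 2, lane 5.
lane 5 must be 5 (only option left). Remove 5 from lane 1, lane 7.
lane 7's domain is down to {2}, so lane 7 = 2. Eliminate 2 elsewhere: lane 2.
No further eliminations apply; lane 1 can still be any of 1, 3.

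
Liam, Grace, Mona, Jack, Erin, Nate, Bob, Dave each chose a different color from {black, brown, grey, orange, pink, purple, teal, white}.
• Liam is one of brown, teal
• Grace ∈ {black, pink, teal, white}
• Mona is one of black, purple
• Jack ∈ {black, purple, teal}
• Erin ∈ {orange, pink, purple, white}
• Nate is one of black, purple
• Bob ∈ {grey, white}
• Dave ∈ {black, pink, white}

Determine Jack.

Among the 8 variables, brown fits only Liam (and all 8 values in {black, brown, grey, orange, pink, purple, teal, white} must be used), so Liam = brown.
The 7 still-open variables draw from only 7 values {black, grey, orange, pink, purple, teal, white}, so each is used; only Bob can be grey, hence Bob = grey.
The 6 still-open variables draw from only 6 values {black, orange, pink, purple, teal, white}, so each is used; only Erin can be orange, hence Erin = orange.
Mona and Nate between them cover only {black, purple} — a naked pair. Remove those values from Grace, Jack, Dave.
So Jack = teal.

teal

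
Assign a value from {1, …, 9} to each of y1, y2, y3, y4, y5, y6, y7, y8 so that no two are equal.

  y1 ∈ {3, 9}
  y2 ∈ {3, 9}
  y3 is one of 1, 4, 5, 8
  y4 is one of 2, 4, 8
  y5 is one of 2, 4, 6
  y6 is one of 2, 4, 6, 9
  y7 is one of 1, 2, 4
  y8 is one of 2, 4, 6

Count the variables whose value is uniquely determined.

3

The 8 variables draw from only 8 values {1, 2, 3, 4, 5, 6, 8, 9}, so each is used; only y3 can be 5, hence y3 = 5.
The 7 still-open variables together cover exactly {1, 2, 3, 4, 6, 8, 9} — 7 values for 7 variables — and 1 appears only in y7's list, so y7 = 1.
The 6 still-open variables together cover exactly {2, 3, 4, 6, 8, 9} — 6 values for 6 variables — and 8 appears only in y4's list, so y4 = 8.
The 2 variables y1 and y2 are confined to {3, 9}, which locks those values in; drop them from y6.
Determined: y3=5, y4=8, y7=1. The other variables each still have more than one consistent value. That makes 3.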